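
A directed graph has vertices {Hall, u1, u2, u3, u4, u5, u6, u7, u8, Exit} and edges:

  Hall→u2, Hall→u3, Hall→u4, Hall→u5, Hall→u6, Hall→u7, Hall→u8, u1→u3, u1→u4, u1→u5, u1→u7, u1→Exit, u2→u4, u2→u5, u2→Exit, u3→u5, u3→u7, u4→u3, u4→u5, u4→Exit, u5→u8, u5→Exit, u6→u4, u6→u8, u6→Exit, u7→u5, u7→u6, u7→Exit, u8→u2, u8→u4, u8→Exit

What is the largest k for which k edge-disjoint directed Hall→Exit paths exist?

Assign every edge capacity 1; by Menger, the answer equals the max flow.
Path Hall→u2→Exit (+1); total 1.
Path Hall→u4→Exit (+1); total 2.
Path Hall→u5→Exit (+1); total 3.
Path Hall→u6→Exit (+1); total 4.
Path Hall→u7→Exit (+1); total 5.
Path Hall→u8→Exit (+1); total 6.
No residual Hall→Exit path; max flow = 6.
Certifying cut of size 6: {u2→Exit, u4→Exit, u5→Exit, u6→Exit, u7→Exit, u8→Exit}.

6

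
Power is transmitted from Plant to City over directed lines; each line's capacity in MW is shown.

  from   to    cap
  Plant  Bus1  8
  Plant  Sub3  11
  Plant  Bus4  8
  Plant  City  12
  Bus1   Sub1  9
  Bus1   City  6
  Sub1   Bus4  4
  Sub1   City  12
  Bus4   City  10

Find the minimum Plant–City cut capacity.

Augment Plant→City: bottleneck 12, flow now 12.
Augment Plant→Bus1→City: bottleneck 6, flow now 18.
Augment Plant→Bus4→City: bottleneck 8, flow now 26.
Augment Plant→Bus1→Sub1→City: bottleneck 2, flow now 28.
No augmenting path remains; maximum flow = 28.
By max-flow min-cut, the minimum cut capacity equals the max flow.
In the residual graph, reachable from Plant: {Plant, Sub3}.
Min-cut edges: Plant→Bus1 (8), Plant→Bus4 (8), Plant→City (12); capacity 8 + 8 + 12 = 28.

28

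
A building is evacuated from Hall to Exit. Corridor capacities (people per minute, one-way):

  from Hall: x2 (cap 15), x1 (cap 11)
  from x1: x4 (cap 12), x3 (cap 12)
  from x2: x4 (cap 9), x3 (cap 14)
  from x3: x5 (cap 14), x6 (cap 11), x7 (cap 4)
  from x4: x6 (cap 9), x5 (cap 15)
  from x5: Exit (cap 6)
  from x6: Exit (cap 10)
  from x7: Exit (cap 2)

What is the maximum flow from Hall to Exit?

Augment Hall→x1→x3→x5→Exit: bottleneck 6, flow now 6.
Augment Hall→x1→x3→x6→Exit: bottleneck 5, flow now 11.
Augment Hall→x2→x3→x6→Exit: bottleneck 5, flow now 16.
Augment Hall→x2→x3→x7→Exit: bottleneck 2, flow now 18.
No augmenting path remains; maximum flow = 18.
In the residual graph, reachable from Hall: {Hall, x1, x2, x3, x4, x5, x6, x7}.
Min-cut edges: x5→Exit (6), x6→Exit (10), x7→Exit (2); capacity 6 + 10 + 2 = 18.
This cut is saturated, so no flow can exceed 18.

18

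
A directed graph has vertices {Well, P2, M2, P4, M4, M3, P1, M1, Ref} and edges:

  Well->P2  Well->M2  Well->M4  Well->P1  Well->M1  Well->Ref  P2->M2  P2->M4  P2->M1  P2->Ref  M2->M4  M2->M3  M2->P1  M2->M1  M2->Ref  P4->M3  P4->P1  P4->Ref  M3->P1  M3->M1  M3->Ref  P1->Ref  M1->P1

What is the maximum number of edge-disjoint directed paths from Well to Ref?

4

Assign every edge capacity 1; by Menger, the answer equals the max flow.
Path Well→Ref (+1); total 1.
Path Well→P2→Ref (+1); total 2.
Path Well→M2→Ref (+1); total 3.
Path Well→P1→Ref (+1); total 4.
No residual Well→Ref path; max flow = 4.
Certifying cut of size 4: {P1→Ref, Well→M2, Well→P2, Well→Ref}.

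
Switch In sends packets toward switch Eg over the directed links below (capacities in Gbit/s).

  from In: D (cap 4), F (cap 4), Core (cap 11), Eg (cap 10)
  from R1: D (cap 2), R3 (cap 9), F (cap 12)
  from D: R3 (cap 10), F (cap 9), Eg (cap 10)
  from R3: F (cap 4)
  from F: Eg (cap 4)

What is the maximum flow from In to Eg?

18

Augment In→Eg: bottleneck 10, flow now 10.
Augment In→D→Eg: bottleneck 4, flow now 14.
Augment In→F→Eg: bottleneck 4, flow now 18.
No augmenting path remains; maximum flow = 18.
In the residual graph, reachable from In: {In, Core}.
Min-cut edges: In→D (4), In→F (4), In→Eg (10); capacity 4 + 4 + 10 = 18.
This cut is saturated, so no flow can exceed 18.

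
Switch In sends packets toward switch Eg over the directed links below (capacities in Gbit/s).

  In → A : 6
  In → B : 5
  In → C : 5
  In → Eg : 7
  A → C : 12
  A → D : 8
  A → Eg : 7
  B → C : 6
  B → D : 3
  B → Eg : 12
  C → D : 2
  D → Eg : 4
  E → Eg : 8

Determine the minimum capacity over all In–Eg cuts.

Augment In→Eg: bottleneck 7, flow now 7.
Augment In→A→Eg: bottleneck 6, flow now 13.
Augment In→B→Eg: bottleneck 5, flow now 18.
Augment In→C→D→Eg: bottleneck 2, flow now 20.
No augmenting path remains; maximum flow = 20.
By max-flow min-cut, the minimum cut capacity equals the max flow.
In the residual graph, reachable from In: {In, C}.
Min-cut edges: In→A (6), In→B (5), In→Eg (7), C→D (2); capacity 6 + 5 + 7 + 2 = 20.

20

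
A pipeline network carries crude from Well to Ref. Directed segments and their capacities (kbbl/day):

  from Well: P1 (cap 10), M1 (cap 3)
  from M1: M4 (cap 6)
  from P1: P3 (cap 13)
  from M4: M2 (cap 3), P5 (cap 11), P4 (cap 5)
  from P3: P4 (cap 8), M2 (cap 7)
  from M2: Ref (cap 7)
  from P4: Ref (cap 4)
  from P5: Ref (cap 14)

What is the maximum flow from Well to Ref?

Augment Well→M1→M4→M2→Ref: bottleneck 3, flow now 3.
Augment Well→P1→P3→M2→Ref: bottleneck 4, flow now 7.
Augment Well→P1→P3→P4→Ref: bottleneck 4, flow now 11.
Augment Well→P1→P3→M2→M4→P5→Ref: bottleneck 2, flow now 13. (uses reverse residual edge)
No augmenting path remains; maximum flow = 13.
In the residual graph, reachable from Well: {Well}.
Min-cut edges: Well→M1 (3), Well→P1 (10); capacity 3 + 10 = 13.
This cut is saturated, so no flow can exceed 13.

13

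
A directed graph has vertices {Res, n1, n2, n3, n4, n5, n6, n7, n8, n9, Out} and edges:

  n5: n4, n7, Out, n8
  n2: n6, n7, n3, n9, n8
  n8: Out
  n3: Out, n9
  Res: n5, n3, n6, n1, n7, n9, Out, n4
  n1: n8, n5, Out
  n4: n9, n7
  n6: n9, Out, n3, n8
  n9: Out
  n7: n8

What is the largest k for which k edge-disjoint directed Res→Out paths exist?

7

Assign every edge capacity 1; by Menger, the answer equals the max flow.
Path Res→Out (+1); total 1.
Path Res→n1→Out (+1); total 2.
Path Res→n3→Out (+1); total 3.
Path Res→n5→Out (+1); total 4.
Path Res→n6→Out (+1); total 5.
Path Res→n9→Out (+1); total 6.
Path Res→n7→n8→Out (+1); total 7.
No residual Res→Out path; max flow = 7.
Certifying cut of size 7: {Res→Out, Res→n1, Res→n3, Res→n5, Res→n6, n7→n8, n9→Out}.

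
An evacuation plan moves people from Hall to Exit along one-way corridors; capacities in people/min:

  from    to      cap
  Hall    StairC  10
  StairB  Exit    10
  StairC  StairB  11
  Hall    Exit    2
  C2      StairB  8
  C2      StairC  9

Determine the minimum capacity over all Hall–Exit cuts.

12

Augment Hall→Exit: bottleneck 2, flow now 2.
Augment Hall→StairC→StairB→Exit: bottleneck 10, flow now 12.
No augmenting path remains; maximum flow = 12.
By max-flow min-cut, the minimum cut capacity equals the max flow.
In the residual graph, reachable from Hall: {Hall}.
Min-cut edges: Hall→StairC (10), Hall→Exit (2); capacity 10 + 2 = 12.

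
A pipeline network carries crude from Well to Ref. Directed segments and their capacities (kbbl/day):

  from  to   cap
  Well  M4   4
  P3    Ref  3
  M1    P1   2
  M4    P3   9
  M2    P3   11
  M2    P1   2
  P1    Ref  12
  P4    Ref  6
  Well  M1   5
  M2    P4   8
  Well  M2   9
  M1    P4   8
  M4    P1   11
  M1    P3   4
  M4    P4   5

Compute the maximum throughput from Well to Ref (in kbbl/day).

17

Augment Well→M2→P4→Ref: bottleneck 6, flow now 6.
Augment Well→M2→P3→Ref: bottleneck 3, flow now 9.
Augment Well→M4→P1→Ref: bottleneck 4, flow now 13.
Augment Well→M1→P1→Ref: bottleneck 2, flow now 15.
Augment Well→M1→P4→M2→P1→Ref: bottleneck 2, flow now 17. (uses reverse residual edge)
No augmenting path remains; maximum flow = 17.
In the residual graph, reachable from Well: {Well, M2, M1, P4, P3}.
Min-cut edges: Well→M4 (4), M2→P1 (2), M1→P1 (2), P4→Ref (6), P3→Ref (3); capacity 4 + 2 + 2 + 6 + 3 = 17.
This cut is saturated, so no flow can exceed 17.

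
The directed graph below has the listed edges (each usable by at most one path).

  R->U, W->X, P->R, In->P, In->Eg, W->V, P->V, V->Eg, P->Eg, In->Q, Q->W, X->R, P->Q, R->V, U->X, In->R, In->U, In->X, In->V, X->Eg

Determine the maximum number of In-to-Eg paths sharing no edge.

4

Assign every edge capacity 1; by Menger, the answer equals the max flow.
Path In→Eg (+1); total 1.
Path In→P→Eg (+1); total 2.
Path In→V→Eg (+1); total 3.
Path In→X→Eg (+1); total 4.
No residual In→Eg path; max flow = 4.
Certifying cut of size 4: {In→Eg, In→P, V→Eg, X→Eg}.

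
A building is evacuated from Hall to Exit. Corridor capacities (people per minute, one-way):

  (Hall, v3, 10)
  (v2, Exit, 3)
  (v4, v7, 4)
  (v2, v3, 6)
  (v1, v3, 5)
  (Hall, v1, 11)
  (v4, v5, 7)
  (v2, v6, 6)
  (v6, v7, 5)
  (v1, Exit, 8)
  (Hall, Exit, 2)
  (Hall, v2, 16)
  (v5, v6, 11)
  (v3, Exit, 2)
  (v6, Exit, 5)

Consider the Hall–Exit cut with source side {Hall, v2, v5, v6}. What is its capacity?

42

Edges leaving {Hall, v2, v5, v6}: Hall→v1 (11), Hall→v3 (10), Hall→Exit (2), v2→v3 (6), v2→Exit (3), v6→v7 (5), v6→Exit (5).
Cut capacity = 11 + 10 + 2 + 6 + 3 + 5 + 5 = 42.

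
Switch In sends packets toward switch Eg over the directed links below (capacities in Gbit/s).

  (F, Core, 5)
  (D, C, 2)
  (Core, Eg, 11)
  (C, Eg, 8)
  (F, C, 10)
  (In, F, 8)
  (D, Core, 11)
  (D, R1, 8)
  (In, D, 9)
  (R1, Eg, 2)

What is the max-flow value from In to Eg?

Augment In→D→C→Eg: bottleneck 2, flow now 2.
Augment In→D→Core→Eg: bottleneck 7, flow now 9.
Augment In→F→C→Eg: bottleneck 6, flow now 15.
Augment In→F→Core→Eg: bottleneck 2, flow now 17.
No augmenting path remains; maximum flow = 17.
In the residual graph, reachable from In: {In}.
Min-cut edges: In→D (9), In→F (8); capacity 9 + 8 = 17.
This cut is saturated, so no flow can exceed 17.

17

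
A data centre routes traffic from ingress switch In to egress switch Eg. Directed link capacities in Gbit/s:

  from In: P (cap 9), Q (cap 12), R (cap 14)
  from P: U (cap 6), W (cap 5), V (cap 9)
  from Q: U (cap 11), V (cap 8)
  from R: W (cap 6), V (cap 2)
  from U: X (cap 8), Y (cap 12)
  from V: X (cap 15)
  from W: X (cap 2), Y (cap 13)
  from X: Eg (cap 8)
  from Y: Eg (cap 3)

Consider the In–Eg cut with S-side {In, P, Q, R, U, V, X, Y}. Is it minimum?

Given cut capacity: 5 + 6 + 8 + 3 = 22.
Augment In→P→U→X→Eg: bottleneck 6, flow now 6.
Augment In→P→V→X→Eg: bottleneck 2, flow now 8.
Augment In→P→W→Y→Eg: bottleneck 1, flow now 9.
Augment In→Q→U→Y→Eg: bottleneck 2, flow now 11.
No augmenting path remains; maximum flow = 11.
In the residual graph, reachable from In: {In, P, Q, R, U, V, W, X, Y}.
Min-cut edges: X→Eg (8), Y→Eg (3); capacity 8 + 3 = 11.
Cut capacity 22 exceeds the max flow 11, so it is not minimum.

No — its capacity is 22, but the minimum cut has capacity 11.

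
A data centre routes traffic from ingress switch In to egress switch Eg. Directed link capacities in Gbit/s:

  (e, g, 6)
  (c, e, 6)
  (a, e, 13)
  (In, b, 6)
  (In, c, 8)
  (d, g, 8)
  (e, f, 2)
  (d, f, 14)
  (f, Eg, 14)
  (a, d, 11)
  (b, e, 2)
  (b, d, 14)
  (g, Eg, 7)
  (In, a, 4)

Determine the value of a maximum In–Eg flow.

16

Augment In→a→d→f→Eg: bottleneck 4, flow now 4.
Augment In→b→d→f→Eg: bottleneck 6, flow now 10.
Augment In→c→e→f→Eg: bottleneck 2, flow now 12.
Augment In→c→e→g→Eg: bottleneck 4, flow now 16.
No augmenting path remains; maximum flow = 16.
In the residual graph, reachable from In: {In, c}.
Min-cut edges: In→a (4), In→b (6), c→e (6); capacity 4 + 6 + 6 = 16.
This cut is saturated, so no flow can exceed 16.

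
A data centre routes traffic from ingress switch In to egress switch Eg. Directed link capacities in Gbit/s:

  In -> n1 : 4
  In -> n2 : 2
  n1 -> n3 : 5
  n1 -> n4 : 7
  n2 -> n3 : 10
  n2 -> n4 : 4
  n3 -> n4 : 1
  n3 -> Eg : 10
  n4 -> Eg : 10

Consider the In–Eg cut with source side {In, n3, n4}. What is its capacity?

Edges leaving {In, n3, n4}: In→n1 (4), In→n2 (2), n3→Eg (10), n4→Eg (10).
Cut capacity = 4 + 2 + 10 + 10 = 26.

26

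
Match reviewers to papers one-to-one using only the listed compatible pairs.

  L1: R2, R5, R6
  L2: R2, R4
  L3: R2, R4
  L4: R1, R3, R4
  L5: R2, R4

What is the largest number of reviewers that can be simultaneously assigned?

4

Unit-capacity flow: source→left, listed edges, right→sink; max matching = max flow.
Augmenting path L1→R2 (+1); matched 1.
Augmenting path L2→R4 (+1); matched 2.
Augmenting path L4→R1 (+1); matched 3.
Augmenting path L3→R2→L1→R5 (+1); matched 4.
No augmenting path remains; maximum matching = 4.
König certificate: {L1, L4, R2, R4} is a vertex cover of size 4 (every listed pair touches it), so no matching can be larger.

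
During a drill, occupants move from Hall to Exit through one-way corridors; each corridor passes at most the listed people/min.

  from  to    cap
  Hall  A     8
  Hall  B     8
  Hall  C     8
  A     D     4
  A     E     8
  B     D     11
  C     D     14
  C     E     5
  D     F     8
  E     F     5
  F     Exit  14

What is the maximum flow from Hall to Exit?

Augment Hall→A→D→F→Exit: bottleneck 4, flow now 4.
Augment Hall→A→E→F→Exit: bottleneck 4, flow now 8.
Augment Hall→B→D→F→Exit: bottleneck 4, flow now 12.
Augment Hall→C→E→F→Exit: bottleneck 1, flow now 13.
No augmenting path remains; maximum flow = 13.
In the residual graph, reachable from Hall: {Hall, A, B, C, D, E}.
Min-cut edges: D→F (8), E→F (5); capacity 8 + 5 = 13.
This cut is saturated, so no flow can exceed 13.

13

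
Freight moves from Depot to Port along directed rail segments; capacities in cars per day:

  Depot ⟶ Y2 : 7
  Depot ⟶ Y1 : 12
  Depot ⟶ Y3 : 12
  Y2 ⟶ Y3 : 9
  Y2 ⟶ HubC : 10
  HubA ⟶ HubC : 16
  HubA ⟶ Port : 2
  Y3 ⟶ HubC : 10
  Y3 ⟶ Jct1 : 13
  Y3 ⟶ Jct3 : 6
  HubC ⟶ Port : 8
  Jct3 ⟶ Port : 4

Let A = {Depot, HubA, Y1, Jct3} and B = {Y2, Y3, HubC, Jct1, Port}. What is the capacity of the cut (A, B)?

41

Edges leaving {Depot, HubA, Y1, Jct3}: Depot→Y2 (7), Depot→Y3 (12), HubA→HubC (16), HubA→Port (2), Jct3→Port (4).
Cut capacity = 7 + 12 + 16 + 2 + 4 = 41.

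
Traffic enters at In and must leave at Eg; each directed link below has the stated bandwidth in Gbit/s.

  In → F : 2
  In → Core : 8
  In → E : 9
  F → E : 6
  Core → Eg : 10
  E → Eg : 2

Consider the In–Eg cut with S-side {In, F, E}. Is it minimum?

Given cut capacity: 8 + 2 = 10.
Augment In→Core→Eg: bottleneck 8, flow now 8.
Augment In→E→Eg: bottleneck 2, flow now 10.
No augmenting path remains; maximum flow = 10.
Cut capacity 10 equals the max flow, so it is a minimum cut.

Yes — it is a minimum cut (capacity 10).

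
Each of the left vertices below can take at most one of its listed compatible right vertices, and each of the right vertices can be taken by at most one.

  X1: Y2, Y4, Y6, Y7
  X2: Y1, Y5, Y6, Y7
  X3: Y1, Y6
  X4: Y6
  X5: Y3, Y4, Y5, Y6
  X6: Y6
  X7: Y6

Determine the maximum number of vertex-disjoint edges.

5

Unit-capacity flow: source→left, listed edges, right→sink; max matching = max flow.
Augmenting path X1→Y2 (+1); matched 1.
Augmenting path X2→Y1 (+1); matched 2.
Augmenting path X3→Y6 (+1); matched 3.
Augmenting path X5→Y3 (+1); matched 4.
Augmenting path X4→Y6→X3→Y1→X2→Y5 (+1); matched 5.
No augmenting path remains; maximum matching = 5.
König certificate: {X1, X2, X3, X5, Y6} is a vertex cover of size 5 (every listed pair touches it), so no matching can be larger.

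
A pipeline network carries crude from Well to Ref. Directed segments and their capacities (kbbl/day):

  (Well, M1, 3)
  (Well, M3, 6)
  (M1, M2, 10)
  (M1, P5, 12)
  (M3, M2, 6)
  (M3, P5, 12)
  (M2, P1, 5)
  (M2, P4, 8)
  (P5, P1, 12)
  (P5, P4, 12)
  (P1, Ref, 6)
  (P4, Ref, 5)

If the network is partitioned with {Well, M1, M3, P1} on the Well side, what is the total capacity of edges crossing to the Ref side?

Edges leaving {Well, M1, M3, P1}: M1→M2 (10), M1→P5 (12), M3→M2 (6), M3→P5 (12), P1→Ref (6).
Cut capacity = 10 + 12 + 6 + 12 + 6 = 46.

46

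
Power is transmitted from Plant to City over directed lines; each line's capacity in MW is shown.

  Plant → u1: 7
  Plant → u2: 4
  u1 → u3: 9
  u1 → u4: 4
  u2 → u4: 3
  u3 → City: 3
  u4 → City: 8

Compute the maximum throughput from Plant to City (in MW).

10

Augment Plant→u1→u3→City: bottleneck 3, flow now 3.
Augment Plant→u1→u4→City: bottleneck 4, flow now 7.
Augment Plant→u2→u4→City: bottleneck 3, flow now 10.
No augmenting path remains; maximum flow = 10.
In the residual graph, reachable from Plant: {Plant, u2}.
Min-cut edges: Plant→u1 (7), u2→u4 (3); capacity 7 + 3 = 10.
This cut is saturated, so no flow can exceed 10.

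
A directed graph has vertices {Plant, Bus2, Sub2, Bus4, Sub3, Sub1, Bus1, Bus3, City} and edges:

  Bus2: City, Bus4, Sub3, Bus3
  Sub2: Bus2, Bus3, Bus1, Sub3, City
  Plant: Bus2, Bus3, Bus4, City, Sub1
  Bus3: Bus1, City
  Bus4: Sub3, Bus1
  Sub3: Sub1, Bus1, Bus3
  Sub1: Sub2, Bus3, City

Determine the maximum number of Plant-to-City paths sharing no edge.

5

Assign every edge capacity 1; by Menger, the answer equals the max flow.
Path Plant→City (+1); total 1.
Path Plant→Bus2→City (+1); total 2.
Path Plant→Sub1→City (+1); total 3.
Path Plant→Bus3→City (+1); total 4.
Path Plant→Bus4→Sub3→Sub1→Sub2→City (+1); total 5.
No residual Plant→City path; max flow = 5.
Certifying cut of size 5: {Plant→Bus2, Plant→Bus3, Plant→Bus4, Plant→City, Plant→Sub1}.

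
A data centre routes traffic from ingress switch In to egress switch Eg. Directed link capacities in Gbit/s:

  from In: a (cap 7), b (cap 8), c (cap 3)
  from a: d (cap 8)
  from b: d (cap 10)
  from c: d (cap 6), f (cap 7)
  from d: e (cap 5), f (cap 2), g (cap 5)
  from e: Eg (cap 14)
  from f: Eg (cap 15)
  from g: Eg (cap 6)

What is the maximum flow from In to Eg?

15

Augment In→c→f→Eg: bottleneck 3, flow now 3.
Augment In→a→d→e→Eg: bottleneck 5, flow now 8.
Augment In→a→d→f→Eg: bottleneck 2, flow now 10.
Augment In→b→d→g→Eg: bottleneck 5, flow now 15.
No augmenting path remains; maximum flow = 15.
In the residual graph, reachable from In: {In, a, b, d}.
Min-cut edges: In→c (3), d→e (5), d→f (2), d→g (5); capacity 3 + 5 + 2 + 5 = 15.
This cut is saturated, so no flow can exceed 15.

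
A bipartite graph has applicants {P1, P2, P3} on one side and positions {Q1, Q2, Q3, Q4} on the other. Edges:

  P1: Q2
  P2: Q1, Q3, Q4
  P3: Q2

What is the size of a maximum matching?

Unit-capacity flow: source→left, listed edges, right→sink; max matching = max flow.
Augmenting path P1→Q2 (+1); matched 1.
Augmenting path P2→Q1 (+1); matched 2.
No augmenting path remains; maximum matching = 2.
König certificate: {P2, Q2} is a vertex cover of size 2 (every listed pair touches it), so no matching can be larger.

2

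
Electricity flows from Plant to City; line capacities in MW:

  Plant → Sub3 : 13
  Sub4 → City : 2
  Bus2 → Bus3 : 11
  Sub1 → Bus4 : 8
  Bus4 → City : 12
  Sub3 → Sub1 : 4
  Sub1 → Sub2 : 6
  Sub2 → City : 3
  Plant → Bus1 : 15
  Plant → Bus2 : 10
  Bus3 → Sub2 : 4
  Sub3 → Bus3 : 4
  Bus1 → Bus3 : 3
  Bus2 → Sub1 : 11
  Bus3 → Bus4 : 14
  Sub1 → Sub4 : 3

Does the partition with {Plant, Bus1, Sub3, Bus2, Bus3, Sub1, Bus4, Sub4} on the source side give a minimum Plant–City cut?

Given cut capacity: 4 + 6 + 12 + 2 = 24.
Augment Plant→Bus1→Bus3→Bus4→City: bottleneck 3, flow now 3.
Augment Plant→Sub3→Bus3→Bus4→City: bottleneck 4, flow now 7.
Augment Plant→Sub3→Sub1→Bus4→City: bottleneck 4, flow now 11.
Augment Plant→Bus2→Bus3→Bus4→City: bottleneck 1, flow now 12.
Augment Plant→Bus2→Bus3→Sub2→City: bottleneck 3, flow now 15.
Augment Plant→Bus2→Sub1→Sub4→City: bottleneck 2, flow now 17.
No augmenting path remains; maximum flow = 17.
In the residual graph, reachable from Plant: {Plant, Bus1, Sub3, Bus2, Bus3, Sub1, Bus4, Sub2, Sub4}.
Min-cut edges: Bus4→City (12), Sub2→City (3), Sub4→City (2); capacity 12 + 3 + 2 = 17.
Cut capacity 24 exceeds the max flow 17, so it is not minimum.

No — its capacity is 24, but the minimum cut has capacity 17.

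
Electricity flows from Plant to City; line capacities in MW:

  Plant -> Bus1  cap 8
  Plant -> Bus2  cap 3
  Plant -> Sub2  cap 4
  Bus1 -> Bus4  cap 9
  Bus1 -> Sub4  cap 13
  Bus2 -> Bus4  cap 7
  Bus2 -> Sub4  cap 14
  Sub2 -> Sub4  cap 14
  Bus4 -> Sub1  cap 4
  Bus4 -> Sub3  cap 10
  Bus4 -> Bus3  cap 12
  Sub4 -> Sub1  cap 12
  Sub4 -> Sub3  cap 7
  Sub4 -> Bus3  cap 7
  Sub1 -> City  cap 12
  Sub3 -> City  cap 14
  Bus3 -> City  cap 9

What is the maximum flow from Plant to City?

Augment Plant→Bus1→Bus4→Sub1→City: bottleneck 4, flow now 4.
Augment Plant→Bus1→Bus4→Sub3→City: bottleneck 4, flow now 8.
Augment Plant→Bus2→Bus4→Sub3→City: bottleneck 3, flow now 11.
Augment Plant→Sub2→Sub4→Sub1→City: bottleneck 4, flow now 15.
No augmenting path remains; maximum flow = 15.
In the residual graph, reachable from Plant: {Plant}.
Min-cut edges: Plant→Bus1 (8), Plant→Bus2 (3), Plant→Sub2 (4); capacity 8 + 3 + 4 = 15.
This cut is saturated, so no flow can exceed 15.

15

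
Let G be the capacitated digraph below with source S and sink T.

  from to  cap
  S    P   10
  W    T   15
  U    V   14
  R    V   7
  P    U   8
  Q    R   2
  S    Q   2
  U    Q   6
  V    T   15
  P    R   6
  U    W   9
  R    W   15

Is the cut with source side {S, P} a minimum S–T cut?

No — its capacity is 16, but the minimum cut has capacity 12.

Given cut capacity: 2 + 6 + 8 = 16.
Augment S→P→R→V→T: bottleneck 6, flow now 6.
Augment S→P→U→V→T: bottleneck 4, flow now 10.
Augment S→Q→R→V→T: bottleneck 1, flow now 11.
Augment S→Q→R→W→T: bottleneck 1, flow now 12.
No augmenting path remains; maximum flow = 12.
In the residual graph, reachable from S: {S}.
Min-cut edges: S→P (10), S→Q (2); capacity 10 + 2 = 12.
Cut capacity 16 exceeds the max flow 12, so it is not minimum.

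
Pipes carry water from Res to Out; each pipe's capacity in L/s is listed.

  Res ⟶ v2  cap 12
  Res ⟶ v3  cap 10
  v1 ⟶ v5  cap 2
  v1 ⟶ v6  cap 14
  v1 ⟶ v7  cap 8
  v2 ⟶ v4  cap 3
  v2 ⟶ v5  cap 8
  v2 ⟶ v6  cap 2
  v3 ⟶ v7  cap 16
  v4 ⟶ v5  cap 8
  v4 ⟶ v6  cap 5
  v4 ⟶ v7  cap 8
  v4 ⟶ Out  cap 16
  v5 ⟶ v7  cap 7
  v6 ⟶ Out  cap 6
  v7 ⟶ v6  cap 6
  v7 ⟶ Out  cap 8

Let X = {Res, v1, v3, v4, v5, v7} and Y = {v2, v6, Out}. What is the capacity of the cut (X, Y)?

Edges leaving {Res, v1, v3, v4, v5, v7}: Res→v2 (12), v1→v6 (14), v4→v6 (5), v4→Out (16), v7→v6 (6), v7→Out (8).
Cut capacity = 12 + 14 + 5 + 16 + 6 + 8 = 61.

61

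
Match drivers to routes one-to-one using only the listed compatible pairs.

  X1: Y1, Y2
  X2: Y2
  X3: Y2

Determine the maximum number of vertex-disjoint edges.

Unit-capacity flow: source→left, listed edges, right→sink; max matching = max flow.
Augmenting path X1→Y1 (+1); matched 1.
Augmenting path X2→Y2 (+1); matched 2.
No augmenting path remains; maximum matching = 2.
König certificate: {X1, Y2} is a vertex cover of size 2 (every listed pair touches it), so no matching can be larger.

2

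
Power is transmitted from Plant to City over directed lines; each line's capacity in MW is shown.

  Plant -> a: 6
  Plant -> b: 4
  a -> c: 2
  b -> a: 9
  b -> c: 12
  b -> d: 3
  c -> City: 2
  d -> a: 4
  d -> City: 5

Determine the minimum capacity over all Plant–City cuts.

Augment Plant→a→c→City: bottleneck 2, flow now 2.
Augment Plant→b→d→City: bottleneck 3, flow now 5.
No augmenting path remains; maximum flow = 5.
By max-flow min-cut, the minimum cut capacity equals the max flow.
In the residual graph, reachable from Plant: {Plant, a, b, c}.
Min-cut edges: b→d (3), c→City (2); capacity 3 + 2 = 5.

5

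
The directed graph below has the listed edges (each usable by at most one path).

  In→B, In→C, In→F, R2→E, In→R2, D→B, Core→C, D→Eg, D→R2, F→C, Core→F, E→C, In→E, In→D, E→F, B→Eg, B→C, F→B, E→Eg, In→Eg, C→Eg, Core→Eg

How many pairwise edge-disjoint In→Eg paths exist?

Assign every edge capacity 1; by Menger, the answer equals the max flow.
Path In→Eg (+1); total 1.
Path In→D→Eg (+1); total 2.
Path In→B→Eg (+1); total 3.
Path In→E→Eg (+1); total 4.
Path In→C→Eg (+1); total 5.
No residual In→Eg path; max flow = 5.
Certifying cut of size 5: {B→Eg, C→Eg, E→Eg, In→D, In→Eg}.

5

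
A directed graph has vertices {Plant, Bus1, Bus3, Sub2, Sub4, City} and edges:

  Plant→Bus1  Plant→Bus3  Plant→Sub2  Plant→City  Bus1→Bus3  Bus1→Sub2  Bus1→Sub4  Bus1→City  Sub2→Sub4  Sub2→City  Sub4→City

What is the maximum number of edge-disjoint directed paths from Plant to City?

Assign every edge capacity 1; by Menger, the answer equals the max flow.
Path Plant→City (+1); total 1.
Path Plant→Bus1→City (+1); total 2.
Path Plant→Sub2→City (+1); total 3.
No residual Plant→City path; max flow = 3.
Certifying cut of size 3: {Plant→Bus1, Plant→City, Plant→Sub2}.

3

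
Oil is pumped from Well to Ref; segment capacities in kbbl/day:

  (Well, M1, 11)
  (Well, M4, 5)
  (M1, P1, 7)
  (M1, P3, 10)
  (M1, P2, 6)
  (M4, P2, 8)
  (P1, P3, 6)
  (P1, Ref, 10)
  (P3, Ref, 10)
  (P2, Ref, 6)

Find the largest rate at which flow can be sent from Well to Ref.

16

Augment Well→M1→P1→Ref: bottleneck 7, flow now 7.
Augment Well→M1→P3→Ref: bottleneck 4, flow now 11.
Augment Well→M4→P2→Ref: bottleneck 5, flow now 16.
No augmenting path remains; maximum flow = 16.
In the residual graph, reachable from Well: {Well}.
Min-cut edges: Well→M1 (11), Well→M4 (5); capacity 11 + 5 = 16.
This cut is saturated, so no flow can exceed 16.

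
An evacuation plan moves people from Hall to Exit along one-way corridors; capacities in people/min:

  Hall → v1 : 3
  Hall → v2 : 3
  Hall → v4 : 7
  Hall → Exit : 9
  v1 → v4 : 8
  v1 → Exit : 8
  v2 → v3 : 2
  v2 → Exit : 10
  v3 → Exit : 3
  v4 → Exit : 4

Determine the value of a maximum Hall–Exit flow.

Augment Hall→Exit: bottleneck 9, flow now 9.
Augment Hall→v1→Exit: bottleneck 3, flow now 12.
Augment Hall→v2→Exit: bottleneck 3, flow now 15.
Augment Hall→v4→Exit: bottleneck 4, flow now 19.
No augmenting path remains; maximum flow = 19.
In the residual graph, reachable from Hall: {Hall, v4}.
Min-cut edges: Hall→v1 (3), Hall→v2 (3), Hall→Exit (9), v4→Exit (4); capacity 3 + 3 + 9 + 4 = 19.
This cut is saturated, so no flow can exceed 19.

19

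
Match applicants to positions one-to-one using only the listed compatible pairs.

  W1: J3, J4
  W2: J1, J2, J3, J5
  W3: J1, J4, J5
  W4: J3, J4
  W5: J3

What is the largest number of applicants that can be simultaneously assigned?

4

Unit-capacity flow: source→left, listed edges, right→sink; max matching = max flow.
Augmenting path W1→J3 (+1); matched 1.
Augmenting path W2→J1 (+1); matched 2.
Augmenting path W3→J4 (+1); matched 3.
Augmenting path W4→J4→W3→J5 (+1); matched 4.
No augmenting path remains; maximum matching = 4.
König certificate: {W2, W3, J3, J4} is a vertex cover of size 4 (every listed pair touches it), so no matching can be larger.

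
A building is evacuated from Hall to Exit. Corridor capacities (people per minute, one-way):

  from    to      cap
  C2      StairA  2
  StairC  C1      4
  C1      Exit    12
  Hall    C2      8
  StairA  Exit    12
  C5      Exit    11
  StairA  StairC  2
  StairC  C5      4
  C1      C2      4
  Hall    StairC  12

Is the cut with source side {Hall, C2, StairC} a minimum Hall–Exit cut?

Yes — it is a minimum cut (capacity 10).

Given cut capacity: 2 + 4 + 4 = 10.
Augment Hall→C2→StairA→Exit: bottleneck 2, flow now 2.
Augment Hall→StairC→C5→Exit: bottleneck 4, flow now 6.
Augment Hall→StairC→C1→Exit: bottleneck 4, flow now 10.
No augmenting path remains; maximum flow = 10.
Cut capacity 10 equals the max flow, so it is a minimum cut.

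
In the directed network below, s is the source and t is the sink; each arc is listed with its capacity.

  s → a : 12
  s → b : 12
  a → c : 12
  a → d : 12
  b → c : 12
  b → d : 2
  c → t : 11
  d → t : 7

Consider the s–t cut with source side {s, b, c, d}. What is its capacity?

30

Edges leaving {s, b, c, d}: s→a (12), c→t (11), d→t (7).
Cut capacity = 12 + 11 + 7 = 30.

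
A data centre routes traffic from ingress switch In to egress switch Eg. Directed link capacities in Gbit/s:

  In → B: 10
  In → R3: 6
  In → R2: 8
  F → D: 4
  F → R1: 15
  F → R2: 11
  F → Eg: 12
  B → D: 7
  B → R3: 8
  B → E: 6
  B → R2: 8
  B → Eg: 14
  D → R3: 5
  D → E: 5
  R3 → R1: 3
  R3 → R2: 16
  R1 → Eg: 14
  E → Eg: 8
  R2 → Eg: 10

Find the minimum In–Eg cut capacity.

Augment In→B→Eg: bottleneck 10, flow now 10.
Augment In→R2→Eg: bottleneck 8, flow now 18.
Augment In→R3→R1→Eg: bottleneck 3, flow now 21.
Augment In→R3→R2→Eg: bottleneck 2, flow now 23.
No augmenting path remains; maximum flow = 23.
By max-flow min-cut, the minimum cut capacity equals the max flow.
In the residual graph, reachable from In: {In, R3, R2}.
Min-cut edges: In→B (10), R3→R1 (3), R2→Eg (10); capacity 10 + 3 + 10 = 23.

23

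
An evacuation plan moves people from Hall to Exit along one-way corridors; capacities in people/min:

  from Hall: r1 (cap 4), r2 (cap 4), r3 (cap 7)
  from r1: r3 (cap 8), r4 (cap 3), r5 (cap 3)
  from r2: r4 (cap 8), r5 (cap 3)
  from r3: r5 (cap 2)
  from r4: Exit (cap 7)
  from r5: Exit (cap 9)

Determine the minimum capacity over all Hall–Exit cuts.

Augment Hall→r1→r4→Exit: bottleneck 3, flow now 3.
Augment Hall→r1→r5→Exit: bottleneck 1, flow now 4.
Augment Hall→r2→r4→Exit: bottleneck 4, flow now 8.
Augment Hall→r3→r5→Exit: bottleneck 2, flow now 10.
No augmenting path remains; maximum flow = 10.
By max-flow min-cut, the minimum cut capacity equals the max flow.
In the residual graph, reachable from Hall: {Hall, r3}.
Min-cut edges: Hall→r1 (4), Hall→r2 (4), r3→r5 (2); capacity 4 + 4 + 2 = 10.

10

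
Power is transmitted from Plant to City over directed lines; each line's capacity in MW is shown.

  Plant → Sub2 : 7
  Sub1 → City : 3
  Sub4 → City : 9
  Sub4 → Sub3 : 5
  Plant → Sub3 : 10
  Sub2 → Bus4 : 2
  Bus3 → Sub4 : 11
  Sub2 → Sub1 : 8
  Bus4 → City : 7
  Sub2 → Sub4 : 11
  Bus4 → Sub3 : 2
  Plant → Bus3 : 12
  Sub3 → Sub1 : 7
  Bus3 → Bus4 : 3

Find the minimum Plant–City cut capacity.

17

Augment Plant→Bus3→Bus4→City: bottleneck 3, flow now 3.
Augment Plant→Bus3→Sub4→City: bottleneck 9, flow now 12.
Augment Plant→Sub2→Bus4→City: bottleneck 2, flow now 14.
Augment Plant→Sub2→Sub1→City: bottleneck 3, flow now 17.
No augmenting path remains; maximum flow = 17.
By max-flow min-cut, the minimum cut capacity equals the max flow.
In the residual graph, reachable from Plant: {Plant, Bus3, Sub2, Sub3, Sub4, Sub1}.
Min-cut edges: Bus3→Bus4 (3), Sub2→Bus4 (2), Sub4→City (9), Sub1→City (3); capacity 3 + 2 + 9 + 3 = 17.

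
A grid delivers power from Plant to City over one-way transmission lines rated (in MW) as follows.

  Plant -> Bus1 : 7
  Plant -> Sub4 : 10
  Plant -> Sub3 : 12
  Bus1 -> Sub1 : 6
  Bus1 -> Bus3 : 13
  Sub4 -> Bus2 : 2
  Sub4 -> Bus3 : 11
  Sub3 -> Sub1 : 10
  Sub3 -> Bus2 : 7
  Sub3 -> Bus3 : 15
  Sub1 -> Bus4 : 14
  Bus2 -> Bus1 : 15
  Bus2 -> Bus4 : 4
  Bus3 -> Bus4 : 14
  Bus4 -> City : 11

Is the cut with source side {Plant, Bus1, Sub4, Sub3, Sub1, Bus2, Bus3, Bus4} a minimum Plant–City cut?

Given cut capacity: 11 = 11.
Augment Plant→Bus1→Sub1→Bus4→City: bottleneck 6, flow now 6.
Augment Plant→Bus1→Bus3→Bus4→City: bottleneck 1, flow now 7.
Augment Plant→Sub4→Bus2→Bus4→City: bottleneck 2, flow now 9.
Augment Plant→Sub4→Bus3→Bus4→City: bottleneck 2, flow now 11.
No augmenting path remains; maximum flow = 11.
Cut capacity 11 equals the max flow, so it is a minimum cut.

Yes — it is a minimum cut (capacity 11).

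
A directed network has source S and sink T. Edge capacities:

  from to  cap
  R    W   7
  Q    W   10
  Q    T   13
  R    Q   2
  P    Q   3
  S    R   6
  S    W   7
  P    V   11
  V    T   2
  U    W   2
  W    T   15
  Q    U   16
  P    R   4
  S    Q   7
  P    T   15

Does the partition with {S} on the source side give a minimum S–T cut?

Given cut capacity: 7 + 6 + 7 = 20.
Augment S→Q→T: bottleneck 7, flow now 7.
Augment S→W→T: bottleneck 7, flow now 14.
Augment S→R→Q→T: bottleneck 2, flow now 16.
Augment S→R→W→T: bottleneck 4, flow now 20.
No augmenting path remains; maximum flow = 20.
Cut capacity 20 equals the max flow, so it is a minimum cut.

Yes — it is a minimum cut (capacity 20).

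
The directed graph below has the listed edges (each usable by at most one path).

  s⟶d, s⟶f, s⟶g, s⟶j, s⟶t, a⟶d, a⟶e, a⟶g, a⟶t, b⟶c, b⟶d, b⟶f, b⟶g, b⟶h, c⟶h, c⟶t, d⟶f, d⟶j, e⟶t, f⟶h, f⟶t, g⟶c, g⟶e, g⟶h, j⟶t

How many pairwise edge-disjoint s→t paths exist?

4

Assign every edge capacity 1; by Menger, the answer equals the max flow.
Path s→t (+1); total 1.
Path s→f→t (+1); total 2.
Path s→j→t (+1); total 3.
Path s→g→c→t (+1); total 4.
No residual s→t path; max flow = 4.
Certifying cut of size 4: {f→t, j→t, s→g, s→t}.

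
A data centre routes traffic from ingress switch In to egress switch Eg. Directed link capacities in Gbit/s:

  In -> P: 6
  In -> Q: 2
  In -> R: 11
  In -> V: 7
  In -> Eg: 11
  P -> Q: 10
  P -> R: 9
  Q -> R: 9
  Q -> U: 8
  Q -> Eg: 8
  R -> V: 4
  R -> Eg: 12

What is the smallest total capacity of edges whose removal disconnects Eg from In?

Augment In→Eg: bottleneck 11, flow now 11.
Augment In→Q→Eg: bottleneck 2, flow now 13.
Augment In→R→Eg: bottleneck 11, flow now 24.
Augment In→P→Q→Eg: bottleneck 6, flow now 30.
No augmenting path remains; maximum flow = 30.
By max-flow min-cut, the minimum cut capacity equals the max flow.
In the residual graph, reachable from In: {In, V}.
Min-cut edges: In→P (6), In→Q (2), In→R (11), In→Eg (11); capacity 6 + 2 + 11 + 11 = 30.

30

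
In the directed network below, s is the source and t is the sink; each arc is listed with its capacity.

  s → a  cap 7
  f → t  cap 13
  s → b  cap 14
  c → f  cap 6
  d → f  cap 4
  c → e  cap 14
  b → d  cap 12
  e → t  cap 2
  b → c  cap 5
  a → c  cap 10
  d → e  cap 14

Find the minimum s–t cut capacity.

Augment s→a→c→e→t: bottleneck 2, flow now 2.
Augment s→a→c→f→t: bottleneck 5, flow now 7.
Augment s→b→c→f→t: bottleneck 1, flow now 8.
Augment s→b→d→f→t: bottleneck 4, flow now 12.
No augmenting path remains; maximum flow = 12.
By max-flow min-cut, the minimum cut capacity equals the max flow.
In the residual graph, reachable from s: {s, a, b, c, d, e}.
Min-cut edges: c→f (6), d→f (4), e→t (2); capacity 6 + 4 + 2 = 12.

12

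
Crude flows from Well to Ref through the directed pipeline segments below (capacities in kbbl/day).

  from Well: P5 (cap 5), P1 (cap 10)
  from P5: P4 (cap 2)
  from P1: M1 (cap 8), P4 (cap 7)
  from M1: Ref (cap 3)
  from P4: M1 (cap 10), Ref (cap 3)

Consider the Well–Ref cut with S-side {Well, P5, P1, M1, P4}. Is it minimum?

Given cut capacity: 3 + 3 = 6.
Augment Well→P5→P4→Ref: bottleneck 2, flow now 2.
Augment Well→P1→M1→Ref: bottleneck 3, flow now 5.
Augment Well→P1→P4→Ref: bottleneck 1, flow now 6.
No augmenting path remains; maximum flow = 6.
Cut capacity 6 equals the max flow, so it is a minimum cut.

Yes — it is a minimum cut (capacity 6).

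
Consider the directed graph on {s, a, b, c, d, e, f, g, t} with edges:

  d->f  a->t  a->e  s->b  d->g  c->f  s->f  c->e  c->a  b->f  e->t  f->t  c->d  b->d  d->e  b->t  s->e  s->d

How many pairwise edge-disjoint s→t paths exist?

3

Assign every edge capacity 1; by Menger, the answer equals the max flow.
Path s→b→t (+1); total 1.
Path s→e→t (+1); total 2.
Path s→f→t (+1); total 3.
No residual s→t path; max flow = 3.
Certifying cut of size 3: {e→t, f→t, s→b}.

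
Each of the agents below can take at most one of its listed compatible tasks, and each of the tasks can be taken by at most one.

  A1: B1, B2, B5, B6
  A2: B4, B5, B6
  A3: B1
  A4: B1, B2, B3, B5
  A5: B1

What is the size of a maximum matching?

Unit-capacity flow: source→left, listed edges, right→sink; max matching = max flow.
Augmenting path A1→B1 (+1); matched 1.
Augmenting path A2→B4 (+1); matched 2.
Augmenting path A4→B2 (+1); matched 3.
Augmenting path A3→B1→A1→B5 (+1); matched 4.
No augmenting path remains; maximum matching = 4.
König certificate: {A1, A2, A4, B1} is a vertex cover of size 4 (every listed pair touches it), so no matching can be larger.

4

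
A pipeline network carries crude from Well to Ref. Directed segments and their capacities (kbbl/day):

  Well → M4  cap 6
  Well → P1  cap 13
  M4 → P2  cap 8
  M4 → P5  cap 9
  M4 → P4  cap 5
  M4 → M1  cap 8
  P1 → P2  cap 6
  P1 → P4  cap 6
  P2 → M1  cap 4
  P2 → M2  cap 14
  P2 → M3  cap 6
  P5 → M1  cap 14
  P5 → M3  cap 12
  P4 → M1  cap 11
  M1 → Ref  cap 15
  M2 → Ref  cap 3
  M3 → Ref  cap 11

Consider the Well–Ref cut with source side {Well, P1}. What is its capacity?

Edges leaving {Well, P1}: Well→M4 (6), P1→P2 (6), P1→P4 (6).
Cut capacity = 6 + 6 + 6 = 18.

18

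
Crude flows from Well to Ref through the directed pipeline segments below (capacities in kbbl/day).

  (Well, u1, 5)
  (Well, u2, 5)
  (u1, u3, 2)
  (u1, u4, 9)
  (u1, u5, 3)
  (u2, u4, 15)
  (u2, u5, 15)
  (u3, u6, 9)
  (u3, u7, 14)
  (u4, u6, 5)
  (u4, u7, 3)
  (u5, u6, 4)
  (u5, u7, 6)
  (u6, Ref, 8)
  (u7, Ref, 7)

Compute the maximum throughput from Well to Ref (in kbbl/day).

10

Augment Well→u1→u3→u6→Ref: bottleneck 2, flow now 2.
Augment Well→u1→u4→u6→Ref: bottleneck 3, flow now 5.
Augment Well→u2→u4→u6→Ref: bottleneck 2, flow now 7.
Augment Well→u2→u4→u7→Ref: bottleneck 3, flow now 10.
No augmenting path remains; maximum flow = 10.
In the residual graph, reachable from Well: {Well}.
Min-cut edges: Well→u1 (5), Well→u2 (5); capacity 5 + 5 = 10.
This cut is saturated, so no flow can exceed 10.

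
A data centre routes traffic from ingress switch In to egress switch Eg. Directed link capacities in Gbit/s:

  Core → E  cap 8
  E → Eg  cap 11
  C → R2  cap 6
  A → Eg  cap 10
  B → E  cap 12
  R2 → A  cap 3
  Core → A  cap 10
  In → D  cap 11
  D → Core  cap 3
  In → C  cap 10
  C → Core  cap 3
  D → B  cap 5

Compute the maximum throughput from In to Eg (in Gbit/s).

14

Augment In→C→Core→E→Eg: bottleneck 3, flow now 3.
Augment In→C→R2→A→Eg: bottleneck 3, flow now 6.
Augment In→D→Core→E→Eg: bottleneck 3, flow now 9.
Augment In→D→B→E→Eg: bottleneck 5, flow now 14.
No augmenting path remains; maximum flow = 14.
In the residual graph, reachable from In: {In, C, D, R2}.
Min-cut edges: C→Core (3), D→Core (3), D→B (5), R2→A (3); capacity 3 + 3 + 5 + 3 = 14.
This cut is saturated, so no flow can exceed 14.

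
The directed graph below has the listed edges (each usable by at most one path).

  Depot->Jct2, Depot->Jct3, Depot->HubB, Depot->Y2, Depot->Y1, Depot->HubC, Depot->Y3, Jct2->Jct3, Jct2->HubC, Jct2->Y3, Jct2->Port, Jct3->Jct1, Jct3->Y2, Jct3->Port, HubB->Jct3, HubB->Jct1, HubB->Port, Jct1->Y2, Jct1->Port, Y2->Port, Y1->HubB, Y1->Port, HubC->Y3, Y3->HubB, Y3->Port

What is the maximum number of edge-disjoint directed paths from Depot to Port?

Assign every edge capacity 1; by Menger, the answer equals the max flow.
Path Depot→Jct2→Port (+1); total 1.
Path Depot→Jct3→Port (+1); total 2.
Path Depot→HubB→Port (+1); total 3.
Path Depot→Y2→Port (+1); total 4.
Path Depot→Y1→Port (+1); total 5.
Path Depot→Y3→Port (+1); total 6.
Path Depot→HubC→Y3→HubB→Jct1→Port (+1); total 7.
No residual Depot→Port path; max flow = 7.
Certifying cut of size 7: {Depot→HubB, Depot→HubC, Depot→Jct2, Depot→Jct3, Depot→Y1, Depot→Y2, Depot→Y3}.

7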